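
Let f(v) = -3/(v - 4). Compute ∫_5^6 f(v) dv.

An antiderivative is F(v) = -3*log(v - 4).
Then F(6) - F(5) = (-log(8)) - (0) = -log(8).

-log(8)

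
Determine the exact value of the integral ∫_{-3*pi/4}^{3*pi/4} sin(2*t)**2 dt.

Use the identity sin^2(2*t) = (1 - cos(4*t))/2.
An antiderivative is F(t) = t/2 - sin(4*t)/8.
Then F(3*pi/4) - F(-3*pi/4) = (3*pi/8) - (-3*pi/8) = 3*pi/4.

3*pi/4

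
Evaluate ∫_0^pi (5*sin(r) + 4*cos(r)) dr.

10

An antiderivative is F(r) = 4*sin(r) - 5*cos(r).
Then F(pi) - F(0) = (5) - (-5) = 10.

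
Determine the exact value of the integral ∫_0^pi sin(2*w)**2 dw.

pi/2

Use the identity sin^2(2*w) = (1 - cos(4*w))/2.
An antiderivative is F(w) = w/2 - sin(4*w)/8.
Then F(pi) - F(0) = (pi/2) - (0) = pi/2.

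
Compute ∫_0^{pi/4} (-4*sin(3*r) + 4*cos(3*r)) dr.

An antiderivative is F(r) = 4*sin(3*r)/3 + 4*cos(3*r)/3.
Then F(pi/4) - F(0) = (0) - (4/3) = -4/3.

-4/3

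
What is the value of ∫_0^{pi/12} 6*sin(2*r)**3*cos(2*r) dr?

3/64

Let u = sin(2*r), so du = 2*cos(2*r) dr. When r = 0, u = 0; when r = pi/12, u = 1/2.
The integral becomes 3·∫ u**3 du from 0 to 1/2, with antiderivative 3*u**4/4.
Back in r: F(r) = 3*sin(2*r)**4/4.
Then F(pi/12) - F(0) = (3/64) - (0) = 3/64.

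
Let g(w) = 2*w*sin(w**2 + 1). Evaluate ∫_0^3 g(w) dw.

Let u = w**2 + 1, so du = 2*w dw. When w = 0, u = 1; when w = 3, u = 10.
The integral becomes ∫ sin(u) du from 1 to 10, with antiderivative -cos(u).
Back in w: F(w) = -cos(w**2 + 1).
Then F(3) - F(0) = (-cos(10)) - (-cos(1)) = cos(1) - cos(10).

cos(1) - cos(10)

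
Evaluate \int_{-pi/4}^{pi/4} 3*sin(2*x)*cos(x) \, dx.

0

Use the identity sin(2*x)cos(x) = [sin(3*x) + sin(x)]/2.
An antiderivative is F(x) = -3*cos(x)/2 - cos(3*x)/2.
Then F(pi/4) - F(-pi/4) = (-sqrt(2)/2) - (-sqrt(2)/2) = 0.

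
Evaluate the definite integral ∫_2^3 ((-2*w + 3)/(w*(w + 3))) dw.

-4*log(2) - 2*log(3) + 3*log(5)

Factor the denominator: w**2 + 3*w = (w + 3)w.
Partial fractions: (-2*w + 3)/(w*(w + 3)) = -3/(w + 3) + 1/w.
An antiderivative is F(w) = log(w) - 3*log(w + 3).
Then F(3) - F(2) = (-log(72)) - (-3*log(5) + log(2)) = -4*log(2) - 2*log(3) + 3*log(5).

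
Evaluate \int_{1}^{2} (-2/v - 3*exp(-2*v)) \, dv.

An antiderivative is F(v) = -2*log(v) + 3*exp(-2*v)/2.
Then F(2) - F(1) = (-2*log(2) + 3*exp(-4)/2) - (3*exp(-2)/2) = -2*log(2) - 3*exp(-2)/2 + 3*exp(-4)/2.

-2*log(2) - 3*exp(-2)/2 + 3*exp(-4)/2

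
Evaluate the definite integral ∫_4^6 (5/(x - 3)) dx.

5*log(3)

An antiderivative is F(x) = 5*log(x - 3).
Then F(6) - F(4) = (5*log(3)) - (0) = 5*log(3).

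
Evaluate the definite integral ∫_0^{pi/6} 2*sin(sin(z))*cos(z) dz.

Let u = sin(z), so du = cos(z) dz. When z = 0, u = 0; when z = pi/6, u = 1/2.
The integral becomes 2·∫ sin(u) du from 0 to 1/2, with antiderivative -2*cos(u).
Back in z: F(z) = -2*cos(sin(z)).
Then F(pi/6) - F(0) = (-2*cos(1/2)) - (-2) = 2 - 2*cos(1/2).

2 - 2*cos(1/2)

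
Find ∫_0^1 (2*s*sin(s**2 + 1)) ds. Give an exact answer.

Let u = s**2 + 1, so du = 2*s ds. When s = 0, u = 1; when s = 1, u = 2.
The integral becomes ∫ sin(u) du from 1 to 2, with antiderivative -cos(u).
Back in s: F(s) = -cos(s**2 + 1).
Then F(1) - F(0) = (-cos(2)) - (-cos(1)) = -cos(2) + cos(1).

-cos(2) + cos(1)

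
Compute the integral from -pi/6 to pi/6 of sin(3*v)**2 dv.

pi/6

Use the identity sin^2(3*v) = (1 - cos(6*v))/2.
An antiderivative is F(v) = v/2 - sin(6*v)/12.
Then F(pi/6) - F(-pi/6) = (pi/12) - (-pi/12) = pi/6.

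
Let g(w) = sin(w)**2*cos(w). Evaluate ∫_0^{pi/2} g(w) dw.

1/3

Let u = sin(w), so du = cos(w) dw. When w = 0, u = 0; when w = pi/2, u = 1.
The integral becomes ∫ u**2 du from 0 to 1, with antiderivative u**3/3.
Back in w: F(w) = sin(w)**3/3.
Then F(pi/2) - F(0) = (1/3) - (0) = 1/3.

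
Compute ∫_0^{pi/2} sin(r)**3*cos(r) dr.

1/4

Let u = sin(r), so du = cos(r) dr. When r = 0, u = 0; when r = pi/2, u = 1.
The integral becomes ∫ u**3 du from 0 to 1, with antiderivative u**4/4.
Back in r: F(r) = sin(r)**4/4.
Then F(pi/2) - F(0) = (1/4) - (0) = 1/4.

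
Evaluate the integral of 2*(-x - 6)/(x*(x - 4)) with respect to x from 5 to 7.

Factor the denominator: x**2 - 4*x = x(x - 4).
Partial fractions: 2*(-x - 6)/(x*(x - 4)) = 3/x - 5/(x - 4).
An antiderivative is F(x) = 3*log(x) - 5*log(x - 4).
Then F(7) - F(5) = (-5*log(3) + 3*log(7)) - (3*log(5)) = -5*log(3) - 3*log(5) + 3*log(7).

-5*log(3) - 3*log(5) + 3*log(7)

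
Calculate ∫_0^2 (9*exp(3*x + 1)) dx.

Let u = 3*x + 1, so du = 3 dx. When x = 0, u = 1; when x = 2, u = 7.
The integral becomes 3·∫ exp(u) du from 1 to 7, with antiderivative 3*exp(u).
Back in x: F(x) = 3*exp(3*x + 1).
Then F(2) - F(0) = (3*exp(7)) - (3*exp(1)) = -3*exp(1)*(1 - exp(6)).

-3*exp(1)*(1 - exp(6))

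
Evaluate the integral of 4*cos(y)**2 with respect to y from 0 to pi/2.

pi

Use the identity cos^2(y) = (1 + cos(2*y))/2.
An antiderivative is F(y) = 2*y + sin(2*y).
Then F(pi/2) - F(0) = (pi) - (0) = pi.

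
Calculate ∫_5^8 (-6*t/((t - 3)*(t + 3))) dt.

-3*log(11) - 3*log(5) + 12*log(2)

Factor the denominator: t**2 - 9 = (t + 3)(t - 3).
Partial fractions: -6*t/((t - 3)*(t + 3)) = -3/(t + 3) - 3/(t - 3).
An antiderivative is F(t) = -3*log(t - 3) - 3*log(t + 3).
Then F(8) - F(5) = (-3*log(11) - 3*log(5)) - (-12*log(2)) = -3*log(11) - 3*log(5) + 12*log(2).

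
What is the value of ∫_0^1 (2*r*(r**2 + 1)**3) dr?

15/4

Let u = r**2 + 1, so du = 2*r dr. When r = 0, u = 1; when r = 1, u = 2.
The integral becomes ∫ u**3 du from 1 to 2, with antiderivative u**4/4.
Back in r: F(r) = (r**2 + 1)**4/4.
Then F(1) - F(0) = (4) - (1/4) = 15/4.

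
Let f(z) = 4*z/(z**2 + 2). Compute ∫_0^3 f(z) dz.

-2*log(2) + 2*log(11)

Let u = z**2 + 2, so du = 2*z dz. When z = 0, u = 2; when z = 3, u = 11.
The integral becomes 2·∫ 1/u du from 2 to 11, with antiderivative 2*log(u).
Back in z: F(z) = 2*log(z**2 + 2).
Then F(3) - F(0) = (2*log(11)) - (log(4)) = -2*log(2) + 2*log(11).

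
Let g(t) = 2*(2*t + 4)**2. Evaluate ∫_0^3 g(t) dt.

312

Let u = 2*t + 4, so du = 2 dt. When t = 0, u = 4; when t = 3, u = 10.
The integral becomes ∫ u**2 du from 4 to 10, with antiderivative u**3/3.
Back in t: F(t) = (2*t + 4)**3/3.
Then F(3) - F(0) = (1000/3) - (64/3) = 312.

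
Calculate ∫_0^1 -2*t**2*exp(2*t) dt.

1/2 - exp(2)/2

Integrate by parts twice (u = t^2, dv = -2*exp(2*t) dt).
An antiderivative is F(t) = (-2*t**2 + 2*t - 1)*exp(2*t)/2.
Then F(1) - F(0) = (-exp(2)/2) - (-1/2) = 1/2 - exp(2)/2.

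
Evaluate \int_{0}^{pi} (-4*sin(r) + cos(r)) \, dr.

An antiderivative is F(r) = sin(r) + 4*cos(r).
Then F(pi) - F(0) = (-4) - (4) = -8.

-8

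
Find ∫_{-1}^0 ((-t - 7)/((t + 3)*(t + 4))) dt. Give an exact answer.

Factor the denominator: t**2 + 7*t + 12 = (t + 4)(t + 3).
Partial fractions: (-t - 7)/((t + 3)*(t + 4)) = 3/(t + 4) - 4/(t + 3).
An antiderivative is F(t) = -4*log(t + 3) + 3*log(t + 4).
Then F(0) - F(-1) = (log(64/81)) - (log(27/16)) = -7*log(3) + 10*log(2).

-7*log(3) + 10*log(2)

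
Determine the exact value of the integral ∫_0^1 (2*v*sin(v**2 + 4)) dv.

Let u = v**2 + 4, so du = 2*v dv. When v = 0, u = 4; when v = 1, u = 5.
The integral becomes ∫ sin(u) du from 4 to 5, with antiderivative -cos(u).
Back in v: F(v) = -cos(v**2 + 4).
Then F(1) - F(0) = (-cos(5)) - (-cos(4)) = cos(4) - cos(5).

cos(4) - cos(5)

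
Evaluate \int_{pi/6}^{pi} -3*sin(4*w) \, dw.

9/8

An antiderivative is F(w) = 3*cos(4*w)/4.
Then F(pi) - F(pi/6) = (3/4) - (-3/8) = 9/8.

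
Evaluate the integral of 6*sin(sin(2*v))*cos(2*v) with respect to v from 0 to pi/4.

Let u = sin(2*v), so du = 2*cos(2*v) dv. When v = 0, u = 0; when v = pi/4, u = 1.
The integral becomes 3·∫ sin(u) du from 0 to 1, with antiderivative -3*cos(u).
Back in v: F(v) = -3*cos(sin(2*v)).
Then F(pi/4) - F(0) = (-3*cos(1)) - (-3) = 3 - 3*cos(1).

3 - 3*cos(1)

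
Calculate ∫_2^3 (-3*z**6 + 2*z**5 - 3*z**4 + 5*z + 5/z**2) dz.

-27091/35

By the power rule, an antiderivative is F(z) = -3*z**7/7 + z**6/3 - 3*z**5/5 + 5*z**2/2 - 5/z.
Then F(3) - F(2) = (-172043/210) - (-9497/210) = -27091/35.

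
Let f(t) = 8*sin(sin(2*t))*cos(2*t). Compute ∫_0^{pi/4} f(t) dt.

Let u = sin(2*t), so du = 2*cos(2*t) dt. When t = 0, u = 0; when t = pi/4, u = 1.
The integral becomes 4·∫ sin(u) du from 0 to 1, with antiderivative -4*cos(u).
Back in t: F(t) = -4*cos(sin(2*t)).
Then F(pi/4) - F(0) = (-4*cos(1)) - (-4) = 4 - 4*cos(1).

4 - 4*cos(1)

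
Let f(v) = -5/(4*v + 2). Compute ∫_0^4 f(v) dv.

An antiderivative is F(v) = -5*log(4*v + 2)/4.
Then F(4) - F(0) = (-5*log(18)/4) - (-5*log(2)/4) = -5*log(3)/2.

-5*log(3)/2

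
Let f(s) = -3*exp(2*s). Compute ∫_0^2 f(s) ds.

3/2 - 3*exp(4)/2

An antiderivative is F(s) = -3*exp(2*s)/2.
Then F(2) - F(0) = (-3*exp(4)/2) - (-3/2) = 3/2 - 3*exp(4)/2.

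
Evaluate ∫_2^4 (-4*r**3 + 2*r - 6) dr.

By the power rule, an antiderivative is F(r) = -r**4 + r**2 - 6*r.
Then F(4) - F(2) = (-264) - (-24) = -240.

-240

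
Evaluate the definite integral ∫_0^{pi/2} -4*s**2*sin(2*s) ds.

Integrate by parts twice (u = s^2, dv = -4*sin(2*s) ds).
An antiderivative is F(s) = 2*s**2*cos(2*s) - 2*s*sin(2*s) - cos(2*s).
Then F(pi/2) - F(0) = (1 - pi**2/2) - (-1) = 2 - pi**2/2.

2 - pi**2/2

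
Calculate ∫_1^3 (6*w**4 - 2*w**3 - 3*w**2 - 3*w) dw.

1062/5

By the power rule, an antiderivative is F(w) = 6*w**5/5 - w**4/2 - w**3 - 3*w**2/2.
Then F(3) - F(1) = (1053/5) - (-9/5) = 1062/5.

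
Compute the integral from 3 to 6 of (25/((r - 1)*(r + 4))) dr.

-10*log(2) + 5*log(7)

Factor the denominator: r**2 + 3*r - 4 = (r + 4)(r - 1).
Partial fractions: 25/((r - 1)*(r + 4)) = -5/(r + 4) + 5/(r - 1).
An antiderivative is F(r) = 5*log(r - 1) - 5*log(r + 4).
Then F(6) - F(3) = (-log(32)) - (-5*log(7) + 5*log(2)) = -10*log(2) + 5*log(7).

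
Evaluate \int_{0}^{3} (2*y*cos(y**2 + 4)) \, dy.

Let u = y**2 + 4, so du = 2*y dy. When y = 0, u = 4; when y = 3, u = 13.
The integral becomes ∫ cos(u) du from 4 to 13, with antiderivative sin(u).
Back in y: F(y) = sin(y**2 + 4).
Then F(3) - F(0) = (sin(13)) - (sin(4)) = sin(13) - sin(4).

sin(13) - sin(4)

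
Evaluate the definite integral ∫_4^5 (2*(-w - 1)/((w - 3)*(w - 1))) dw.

Factor the denominator: w**2 - 4*w + 3 = (w - 1)(w - 3).
Partial fractions: 2*(-w - 1)/((w - 3)*(w - 1)) = 2/(w - 1) - 4/(w - 3).
An antiderivative is F(w) = -4*log(w - 3) + 2*log(w - 1).
Then F(5) - F(4) = (0) - (log(9)) = -log(9).

-log(9)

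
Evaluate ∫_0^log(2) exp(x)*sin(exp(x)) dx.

Let u = exp(x), so du = exp(x) dx. When x = 0, u = 1; when x = log(2), u = 2.
The integral becomes ∫ sin(u) du from 1 to 2, with antiderivative -cos(u).
Back in x: F(x) = -cos(exp(x)).
Then F(log(2)) - F(0) = (-cos(2)) - (-cos(1)) = -cos(2) + cos(1).

-cos(2) + cos(1)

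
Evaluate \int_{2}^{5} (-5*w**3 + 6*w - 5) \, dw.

-2853/4

By the power rule, an antiderivative is F(w) = -5*w**4/4 + 3*w**2 - 5*w.
Then F(5) - F(2) = (-2925/4) - (-18) = -2853/4.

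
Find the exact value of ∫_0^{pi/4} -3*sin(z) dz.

-3 + 3*sqrt(2)/2

An antiderivative is F(z) = 3*cos(z).
Then F(pi/4) - F(0) = (3*sqrt(2)/2) - (3) = -3 + 3*sqrt(2)/2.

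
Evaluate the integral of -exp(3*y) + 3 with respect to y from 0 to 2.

19/3 - exp(6)/3

An antiderivative is F(y) = -exp(3*y)/3 + 3*y.
Then F(2) - F(0) = (6 - exp(6)/3) - (-1/3) = 19/3 - exp(6)/3.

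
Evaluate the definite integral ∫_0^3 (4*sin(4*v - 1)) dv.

-cos(11) + cos(1)

Let u = 4*v - 1, so du = 4 dv. When v = 0, u = -1; when v = 3, u = 11.
The integral becomes ∫ sin(u) du from -1 to 11, with antiderivative -cos(u).
Back in v: F(v) = -cos(4*v - 1).
Then F(3) - F(0) = (-cos(11)) - (-cos(1)) = -cos(11) + cos(1).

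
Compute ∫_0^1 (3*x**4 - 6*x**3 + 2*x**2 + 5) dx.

143/30

By the power rule, an antiderivative is F(x) = 3*x**5/5 - 3*x**4/2 + 2*x**3/3 + 5*x.
Then F(1) - F(0) = (143/30) - (0) = 143/30.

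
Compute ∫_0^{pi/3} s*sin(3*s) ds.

pi/9

Integrate by parts once (u = s, dv = sin(3*s) ds).
An antiderivative is F(s) = -s*cos(3*s)/3 + sin(3*s)/9.
Then F(pi/3) - F(0) = (pi/9) - (0) = pi/9.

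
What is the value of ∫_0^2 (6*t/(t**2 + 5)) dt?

Let u = t**2 + 5, so du = 2*t dt. When t = 0, u = 5; when t = 2, u = 9.
The integral becomes 3·∫ 1/u du from 5 to 9, with antiderivative 3*log(u).
Back in t: F(t) = 3*log(t**2 + 5).
Then F(2) - F(0) = (6*log(3)) - (3*log(5)) = -3*log(5) + 6*log(3).

-3*log(5) + 6*log(3)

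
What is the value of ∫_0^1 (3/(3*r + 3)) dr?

log(2)

An antiderivative is F(r) = log(3*r + 3).
Then F(1) - F(0) = (log(6)) - (log(3)) = log(2).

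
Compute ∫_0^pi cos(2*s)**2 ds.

Use the identity cos^2(2*s) = (1 + cos(4*s))/2.
An antiderivative is F(s) = s/2 + sin(4*s)/8.
Then F(pi) - F(0) = (pi/2) - (0) = pi/2.

pi/2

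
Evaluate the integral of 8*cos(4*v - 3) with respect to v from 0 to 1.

Let u = 4*v - 3, so du = 4 dv. When v = 0, u = -3; when v = 1, u = 1.
The integral becomes 2·∫ cos(u) du from -3 to 1, with antiderivative 2*sin(u).
Back in v: F(v) = 2*sin(4*v - 3).
Then F(1) - F(0) = (2*sin(1)) - (-2*sin(3)) = 2*sin(3) + 2*sin(1).

2*sin(3) + 2*sin(1)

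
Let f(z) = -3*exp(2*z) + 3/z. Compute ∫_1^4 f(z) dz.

-3*exp(8)/2 + log(64) + 3*exp(2)/2

An antiderivative is F(z) = -3*exp(2*z)/2 + 3*log(z).
Then F(4) - F(1) = (-3*exp(8)/2 + log(64)) - (-3*exp(2)/2) = -3*exp(8)/2 + log(64) + 3*exp(2)/2.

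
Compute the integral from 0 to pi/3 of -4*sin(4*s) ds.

An antiderivative is F(s) = cos(4*s).
Then F(pi/3) - F(0) = (-1/2) - (1) = -3/2.

-3/2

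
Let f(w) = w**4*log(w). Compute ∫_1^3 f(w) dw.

-242/25 + 243*log(3)/5

Integrate by parts once (u = ln w, dv = w**4 dw).
An antiderivative is F(w) = w**5*(5*log(w) - 1)/25.
Then F(3) - F(1) = (-243/25 + 243*log(3)/5) - (-1/25) = -242/25 + 243*log(3)/5.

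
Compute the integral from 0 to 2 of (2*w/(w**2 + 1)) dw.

Let u = w**2 + 1, so du = 2*w dw. When w = 0, u = 1; when w = 2, u = 5.
The integral becomes ∫ 1/u du from 1 to 5, with antiderivative log(u).
Back in w: F(w) = log(w**2 + 1).
Then F(2) - F(0) = (log(5)) - (0) = log(5).

log(5)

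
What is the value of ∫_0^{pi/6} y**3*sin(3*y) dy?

Integrate by parts 3 times (u = y^3, dv = sin(3*y) dy).
An antiderivative is F(y) = -y**3*cos(3*y)/3 + y**2*sin(3*y)/3 + 2*y*cos(3*y)/9 - 2*sin(3*y)/27.
Then F(pi/6) - F(0) = (-2/27 + pi**2/108) - (0) = -2/27 + pi**2/108.

-2/27 + pi**2/108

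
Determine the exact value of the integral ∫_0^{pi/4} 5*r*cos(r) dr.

Integrate by parts once (u = r, dv = 5*cos(r) dr).
An antiderivative is F(r) = 5*r*sin(r) + 5*cos(r).
Then F(pi/4) - F(0) = (5*sqrt(2)*(pi + 4)/8) - (5) = -5 + 5*sqrt(2)*pi/8 + 5*sqrt(2)/2.

-5 + 5*sqrt(2)*pi/8 + 5*sqrt(2)/2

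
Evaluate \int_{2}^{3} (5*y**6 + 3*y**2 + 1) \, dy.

10435/7

By the power rule, an antiderivative is F(y) = 5*y**7/7 + y**3 + y.
Then F(3) - F(2) = (11145/7) - (710/7) = 10435/7.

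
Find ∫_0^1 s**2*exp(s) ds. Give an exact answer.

-2 + E

Integrate by parts twice (u = s^2, dv = exp(s) ds).
An antiderivative is F(s) = (s**2 - 2*s + 2)*exp(s).
Then F(1) - F(0) = (E) - (2) = -2 + E.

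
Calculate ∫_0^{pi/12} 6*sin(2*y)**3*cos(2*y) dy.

3/64

Let u = sin(2*y), so du = 2*cos(2*y) dy. When y = 0, u = 0; when y = pi/12, u = 1/2.
The integral becomes 3·∫ u**3 du from 0 to 1/2, with antiderivative 3*u**4/4.
Back in y: F(y) = 3*sin(2*y)**4/4.
Then F(pi/12) - F(0) = (3/64) - (0) = 3/64.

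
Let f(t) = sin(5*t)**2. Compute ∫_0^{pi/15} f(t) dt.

Use the identity sin^2(5*t) = (1 - cos(10*t))/2.
An antiderivative is F(t) = t/2 - sin(10*t)/20.
Then F(pi/15) - F(0) = (-sqrt(3)/40 + pi/30) - (0) = -sqrt(3)/40 + pi/30.

-sqrt(3)/40 + pi/30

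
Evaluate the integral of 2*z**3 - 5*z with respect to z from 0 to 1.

By the power rule, an antiderivative is F(z) = z**4/2 - 5*z**2/2.
Then F(1) - F(0) = (-2) - (0) = -2.

-2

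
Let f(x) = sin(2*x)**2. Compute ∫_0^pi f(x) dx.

Use the identity sin^2(2*x) = (1 - cos(4*x))/2.
An antiderivative is F(x) = x/2 - sin(4*x)/8.
Then F(pi) - F(0) = (pi/2) - (0) = pi/2.

pi/2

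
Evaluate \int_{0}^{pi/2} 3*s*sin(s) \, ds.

Integrate by parts once (u = s, dv = 3*sin(s) ds).
An antiderivative is F(s) = -3*s*cos(s) + 3*sin(s).
Then F(pi/2) - F(0) = (3) - (0) = 3.

3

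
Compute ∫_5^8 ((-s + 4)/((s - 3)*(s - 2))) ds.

log(5/8)

Factor the denominator: s**2 - 5*s + 6 = (s - 2)(s - 3).
Partial fractions: (-s + 4)/((s - 3)*(s - 2)) = -2/(s - 2) + 1/(s - 3).
An antiderivative is F(s) = log(s - 3) - 2*log(s - 2).
Then F(8) - F(5) = (log(5/36)) - (log(2/9)) = log(5/8).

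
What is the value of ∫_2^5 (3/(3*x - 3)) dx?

log(4)

An antiderivative is F(x) = log(3*x - 3).
Then F(5) - F(2) = (log(12)) - (log(3)) = log(4).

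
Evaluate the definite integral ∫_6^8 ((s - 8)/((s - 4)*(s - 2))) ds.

Factor the denominator: s**2 - 6*s + 8 = (s - 2)(s - 4).
Partial fractions: (s - 8)/((s - 4)*(s - 2)) = 3/(s - 2) - 2/(s - 4).
An antiderivative is F(s) = -2*log(s - 4) + 3*log(s - 2).
Then F(8) - F(6) = (log(27/2)) - (log(16)) = log(27/32).

log(27/32)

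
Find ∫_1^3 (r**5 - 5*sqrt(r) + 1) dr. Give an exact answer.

By the power rule, an antiderivative is F(r) = r**6/6 - 10*r**(3/2)/3 + r.
Then F(3) - F(1) = (249/2 - 10*sqrt(3)) - (-13/6) = 380/3 - 10*sqrt(3).

380/3 - 10*sqrt(3)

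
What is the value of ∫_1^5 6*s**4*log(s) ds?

Integrate by parts once (u = ln s, dv = 6*s**4 ds).
An antiderivative is F(s) = 6*s**5*(5*log(s) - 1)/25.
Then F(5) - F(1) = (-750 + 3750*log(5)) - (-6/25) = -18744/25 + 3750*log(5).

-18744/25 + 3750*log(5)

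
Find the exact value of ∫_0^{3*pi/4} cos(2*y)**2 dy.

Use the identity cos^2(2*y) = (1 + cos(4*y))/2.
An antiderivative is F(y) = y/2 + sin(4*y)/8.
Then F(3*pi/4) - F(0) = (3*pi/8) - (0) = 3*pi/8.

3*pi/8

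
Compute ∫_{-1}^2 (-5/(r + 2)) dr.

An antiderivative is F(r) = -5*log(r + 2).
Then F(2) - F(-1) = (-10*log(2)) - (0) = -10*log(2).

-10*log(2)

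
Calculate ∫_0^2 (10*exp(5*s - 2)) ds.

Let u = 5*s - 2, so du = 5 ds. When s = 0, u = -2; when s = 2, u = 8.
The integral becomes 2·∫ exp(u) du from -2 to 8, with antiderivative 2*exp(u).
Back in s: F(s) = 2*exp(5*s - 2).
Then F(2) - F(0) = (2*exp(8)) - (2*exp(-2)) = -(2 - 2*exp(10))*exp(-2).

-(2 - 2*exp(10))*exp(-2)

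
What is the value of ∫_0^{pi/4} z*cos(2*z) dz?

-1/4 + pi/8

Integrate by parts once (u = z, dv = cos(2*z) dz).
An antiderivative is F(z) = z*sin(2*z)/2 + cos(2*z)/4.
Then F(pi/4) - F(0) = (pi/8) - (1/4) = -1/4 + pi/8.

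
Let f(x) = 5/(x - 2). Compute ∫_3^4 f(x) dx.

log(32)

An antiderivative is F(x) = 5*log(x - 2).
Then F(4) - F(3) = (log(32)) - (0) = log(32).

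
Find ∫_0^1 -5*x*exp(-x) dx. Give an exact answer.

-5 + 10*exp(-1)

Integrate by parts once (u = x, dv = -5*exp(-x) dx).
An antiderivative is F(x) = (5*x + 5)*exp(-x).
Then F(1) - F(0) = (10*exp(-1)) - (5) = -5 + 10*exp(-1).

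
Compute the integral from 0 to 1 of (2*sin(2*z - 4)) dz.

Let u = 2*z - 4, so du = 2 dz. When z = 0, u = -4; when z = 1, u = -2.
The integral becomes ∫ sin(u) du from -4 to -2, with antiderivative -cos(u).
Back in z: F(z) = -cos(2*z - 4).
Then F(1) - F(0) = (-cos(2)) - (-cos(4)) = cos(4) - cos(2).

cos(4) - cos(2)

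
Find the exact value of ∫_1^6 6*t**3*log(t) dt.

-3885/8 + 1944*log(2) + 1944*log(3)

Integrate by parts once (u = ln t, dv = 6*t**3 dt).
An antiderivative is F(t) = 3*t**4*(4*log(t) - 1)/8.
Then F(6) - F(1) = (-486 + 1944*log(2) + 1944*log(3)) - (-3/8) = -3885/8 + 1944*log(2) + 1944*log(3).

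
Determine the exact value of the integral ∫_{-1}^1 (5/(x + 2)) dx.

An antiderivative is F(x) = 5*log(x + 2).
Then F(1) - F(-1) = (5*log(3)) - (0) = 5*log(3).

5*log(3)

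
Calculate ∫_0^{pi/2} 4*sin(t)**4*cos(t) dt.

Let u = sin(t), so du = cos(t) dt. When t = 0, u = 0; when t = pi/2, u = 1.
The integral becomes 4·∫ u**4 du from 0 to 1, with antiderivative 4*u**5/5.
Back in t: F(t) = 4*sin(t)**5/5.
Then F(pi/2) - F(0) = (4/5) - (0) = 4/5.

4/5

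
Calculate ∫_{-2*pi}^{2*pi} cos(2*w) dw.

0

An antiderivative is F(w) = sin(2*w)/2.
Then F(2*pi) - F(-2*pi) = (0) - (0) = 0.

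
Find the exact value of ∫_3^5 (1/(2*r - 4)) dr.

log(3)/2

An antiderivative is F(r) = log(2*r - 4)/2.
Then F(5) - F(3) = (log(6)/2) - (log(2)/2) = log(3)/2.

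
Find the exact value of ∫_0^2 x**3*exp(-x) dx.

6 - 38*exp(-2)

Integrate by parts 3 times (u = x^3, dv = exp(-x) dx).
An antiderivative is F(x) = (-x**3 - 3*x**2 - 6*x - 6)*exp(-x).
Then F(2) - F(0) = (-38*exp(-2)) - (-6) = 6 - 38*exp(-2).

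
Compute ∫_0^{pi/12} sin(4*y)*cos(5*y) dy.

Use the identity sin(4*y)cos(5*y) = [sin(9*y) + sin(-y)]/2.
An antiderivative is F(y) = cos(y)/2 - cos(9*y)/18.
Then F(pi/12) - F(0) = (11*sqrt(2)/72 + sqrt(6)/8) - (4/9) = -4/9 + 11*sqrt(2)/72 + sqrt(6)/8.

-4/9 + 11*sqrt(2)/72 + sqrt(6)/8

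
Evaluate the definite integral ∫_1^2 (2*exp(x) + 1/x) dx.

An antiderivative is F(x) = 2*exp(x) + log(x).
Then F(2) - F(1) = (log(2) + 2*exp(2)) - (2*exp(1)) = -2*exp(1) + log(2) + 2*exp(2).

-2*exp(1) + log(2) + 2*exp(2)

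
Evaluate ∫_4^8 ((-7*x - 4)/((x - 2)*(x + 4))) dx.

Factor the denominator: x**2 + 2*x - 8 = (x + 4)(x - 2).
Partial fractions: (-7*x - 4)/((x - 2)*(x + 4)) = -4/(x + 4) - 3/(x - 2).
An antiderivative is F(x) = -3*log(x - 2) - 4*log(x + 4).
Then F(8) - F(4) = (-7*log(3) - 11*log(2)) - (-15*log(2)) = -7*log(3) + 4*log(2).

-7*log(3) + 4*log(2)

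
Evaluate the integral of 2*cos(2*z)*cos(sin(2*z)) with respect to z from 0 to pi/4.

Let u = sin(2*z), so du = 2*cos(2*z) dz. When z = 0, u = 0; when z = pi/4, u = 1.
The integral becomes ∫ cos(u) du from 0 to 1, with antiderivative sin(u).
Back in z: F(z) = sin(sin(2*z)).
Then F(pi/4) - F(0) = (sin(1)) - (0) = sin(1).

sin(1)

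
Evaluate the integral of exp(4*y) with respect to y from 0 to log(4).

Let u = exp(y), so du = exp(y) dy. When y = 0, u = 1; when y = log(4), u = 4.
The integral becomes ∫ u**3 du from 1 to 4, with antiderivative u**4/4.
Back in y: F(y) = exp(4*y)/4.
Then F(log(4)) - F(0) = (64) - (1/4) = 255/4.

255/4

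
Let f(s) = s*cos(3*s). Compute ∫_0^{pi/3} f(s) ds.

-2/9

Integrate by parts once (u = s, dv = cos(3*s) ds).
An antiderivative is F(s) = s*sin(3*s)/3 + cos(3*s)/9.
Then F(pi/3) - F(0) = (-1/9) - (1/9) = -2/9.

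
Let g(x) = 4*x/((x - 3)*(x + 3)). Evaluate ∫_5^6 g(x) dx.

Factor the denominator: x**2 - 9 = (x + 3)(x - 3).
Partial fractions: 4*x/((x - 3)*(x + 3)) = 2/(x + 3) + 2/(x - 3).
An antiderivative is F(x) = 2*log(x - 3) + 2*log(x + 3).
Then F(6) - F(5) = (6*log(3)) - (8*log(2)) = -8*log(2) + 6*log(3).

-8*log(2) + 6*log(3)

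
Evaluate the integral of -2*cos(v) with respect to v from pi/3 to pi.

An antiderivative is F(v) = -2*sin(v).
Then F(pi) - F(pi/3) = (0) - (-sqrt(3)) = sqrt(3).

sqrt(3)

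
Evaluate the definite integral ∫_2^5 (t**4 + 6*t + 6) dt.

3498/5

By the power rule, an antiderivative is F(t) = t**5/5 + 3*t**2 + 6*t.
Then F(5) - F(2) = (730) - (152/5) = 3498/5.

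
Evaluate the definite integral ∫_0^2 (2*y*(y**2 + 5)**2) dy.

604/3

Let u = y**2 + 5, so du = 2*y dy. When y = 0, u = 5; when y = 2, u = 9.
The integral becomes ∫ u**2 du from 5 to 9, with antiderivative u**3/3.
Back in y: F(y) = (y**2 + 5)**3/3.
Then F(2) - F(0) = (243) - (125/3) = 604/3.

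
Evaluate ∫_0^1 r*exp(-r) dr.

Integrate by parts once (u = r, dv = exp(-r) dr).
An antiderivative is F(r) = (-r - 1)*exp(-r).
Then F(1) - F(0) = (-2*exp(-1)) - (-1) = 1 - 2*exp(-1).

1 - 2*exp(-1)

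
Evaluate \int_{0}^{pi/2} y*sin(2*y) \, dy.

Integrate by parts once (u = y, dv = sin(2*y) dy).
An antiderivative is F(y) = -y*cos(2*y)/2 + sin(2*y)/4.
Then F(pi/2) - F(0) = (pi/4) - (0) = pi/4.

pi/4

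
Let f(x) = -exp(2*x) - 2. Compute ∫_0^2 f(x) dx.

An antiderivative is F(x) = -exp(2*x)/2 - 2*x.
Then F(2) - F(0) = (-exp(4)/2 - 4) - (-1/2) = -exp(4)/2 - 7/2.

-exp(4)/2 - 7/2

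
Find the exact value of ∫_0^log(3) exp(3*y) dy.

26/3

Let u = exp(y), so du = exp(y) dy. When y = 0, u = 1; when y = log(3), u = 3.
The integral becomes ∫ u**2 du from 1 to 3, with antiderivative u**3/3.
Back in y: F(y) = exp(3*y)/3.
Then F(log(3)) - F(0) = (9) - (1/3) = 26/3.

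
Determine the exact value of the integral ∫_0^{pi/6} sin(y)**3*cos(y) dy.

Let u = sin(y), so du = cos(y) dy. When y = 0, u = 0; when y = pi/6, u = 1/2.
The integral becomes ∫ u**3 du from 0 to 1/2, with antiderivative u**4/4.
Back in y: F(y) = sin(y)**4/4.
Then F(pi/6) - F(0) = (1/64) - (0) = 1/64.

1/64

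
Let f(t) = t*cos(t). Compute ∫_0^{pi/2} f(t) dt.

-1 + pi/2

Integrate by parts once (u = t, dv = cos(t) dt).
An antiderivative is F(t) = t*sin(t) + cos(t).
Then F(pi/2) - F(0) = (pi/2) - (1) = -1 + pi/2.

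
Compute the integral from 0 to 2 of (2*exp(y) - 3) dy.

An antiderivative is F(y) = -3*y + 2*exp(y).
Then F(2) - F(0) = (-6 + 2*exp(2)) - (2) = -8 + 2*exp(2).

-8 + 2*exp(2)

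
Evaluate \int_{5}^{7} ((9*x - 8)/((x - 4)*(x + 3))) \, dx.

Factor the denominator: x**2 - x - 12 = (x + 3)(x - 4).
Partial fractions: (9*x - 8)/((x - 4)*(x + 3)) = 5/(x + 3) + 4/(x - 4).
An antiderivative is F(x) = 4*log(x - 4) + 5*log(x + 3).
Then F(7) - F(5) = (5*log(2) + 4*log(3) + 5*log(5)) - (15*log(2)) = -10*log(2) + 4*log(3) + 5*log(5).

-10*log(2) + 4*log(3) + 5*log(5)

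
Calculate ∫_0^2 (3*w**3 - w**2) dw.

By the power rule, an antiderivative is F(w) = 3*w**4/4 - w**3/3.
Then F(2) - F(0) = (28/3) - (0) = 28/3.

28/3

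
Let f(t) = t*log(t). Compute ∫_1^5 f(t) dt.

Integrate by parts once (u = ln t, dv = t dt).
An antiderivative is F(t) = t**2*(2*log(t) - 1)/4.
Then F(5) - F(1) = (-25/4 + 25*log(5)/2) - (-1/4) = -6 + 25*log(5)/2.

-6 + 25*log(5)/2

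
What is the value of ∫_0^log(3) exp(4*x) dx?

20

Let u = exp(x), so du = exp(x) dx. When x = 0, u = 1; when x = log(3), u = 3.
The integral becomes ∫ u**3 du from 1 to 3, with antiderivative u**4/4.
Back in x: F(x) = exp(4*x)/4.
Then F(log(3)) - F(0) = (81/4) - (1/4) = 20.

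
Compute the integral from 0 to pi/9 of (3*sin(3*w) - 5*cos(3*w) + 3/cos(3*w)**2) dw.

sqrt(3)/6 + 1/2

An antiderivative is F(w) = -5*sin(3*w)/3 - cos(3*w) + tan(3*w).
Then F(pi/9) - F(0) = (-1/2 + sqrt(3)/6) - (-1) = sqrt(3)/6 + 1/2.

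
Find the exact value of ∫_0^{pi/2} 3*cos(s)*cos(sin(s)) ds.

3*sin(1)

Let u = sin(s), so du = cos(s) ds. When s = 0, u = 0; when s = pi/2, u = 1.
The integral becomes 3·∫ cos(u) du from 0 to 1, with antiderivative 3*sin(u).
Back in s: F(s) = 3*sin(sin(s)).
Then F(pi/2) - F(0) = (3*sin(1)) - (0) = 3*sin(1).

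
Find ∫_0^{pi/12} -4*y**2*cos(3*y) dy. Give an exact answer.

Integrate by parts twice (u = y^2, dv = -4*cos(3*y) dy).
An antiderivative is F(y) = -4*y**2*sin(3*y)/3 - 8*y*cos(3*y)/9 + 8*sin(3*y)/27.
Then F(pi/12) - F(0) = (sqrt(2)*(-8*pi - pi**2 + 32)/216) - (0) = sqrt(2)*(-8*pi - pi**2 + 32)/216.

sqrt(2)*(-8*pi - pi**2 + 32)/216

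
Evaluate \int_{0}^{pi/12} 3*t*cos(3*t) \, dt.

-1/3 + sqrt(2)*pi/24 + sqrt(2)/6

Integrate by parts once (u = t, dv = 3*cos(3*t) dt).
An antiderivative is F(t) = t*sin(3*t) + cos(3*t)/3.
Then F(pi/12) - F(0) = (sqrt(2)*(pi + 4)/24) - (1/3) = -1/3 + sqrt(2)*pi/24 + sqrt(2)/6.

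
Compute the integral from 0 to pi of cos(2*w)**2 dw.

pi/2

Use the identity cos^2(2*w) = (1 + cos(4*w))/2.
An antiderivative is F(w) = w/2 + sin(4*w)/8.
Then F(pi) - F(0) = (pi/2) - (0) = pi/2.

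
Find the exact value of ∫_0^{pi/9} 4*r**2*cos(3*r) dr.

-4*sqrt(3)/27 + 2*sqrt(3)*pi**2/243 + 4*pi/81

Integrate by parts twice (u = r^2, dv = 4*cos(3*r) dr).
An antiderivative is F(r) = 4*r**2*sin(3*r)/3 + 8*r*cos(3*r)/9 - 8*sin(3*r)/27.
Then F(pi/9) - F(0) = (-4*sqrt(3)/27 + 2*sqrt(3)*pi**2/243 + 4*pi/81) - (0) = -4*sqrt(3)/27 + 2*sqrt(3)*pi**2/243 + 4*pi/81.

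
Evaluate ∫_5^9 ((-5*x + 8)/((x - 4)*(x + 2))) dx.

-3*log(11) - 2*log(5) + 3*log(7)

Factor the denominator: x**2 - 2*x - 8 = (x + 2)(x - 4).
Partial fractions: (-5*x + 8)/((x - 4)*(x + 2)) = -3/(x + 2) - 2/(x - 4).
An antiderivative is F(x) = -2*log(x - 4) - 3*log(x + 2).
Then F(9) - F(5) = (-3*log(11) - 2*log(5)) - (-3*log(7)) = -3*log(11) - 2*log(5) + 3*log(7).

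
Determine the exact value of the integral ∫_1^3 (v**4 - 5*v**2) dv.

By the power rule, an antiderivative is F(v) = v**5/5 - 5*v**3/3.
Then F(3) - F(1) = (18/5) - (-22/15) = 76/15.

76/15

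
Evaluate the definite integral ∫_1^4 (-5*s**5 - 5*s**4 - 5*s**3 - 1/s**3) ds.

By the power rule, an antiderivative is F(s) = -5*s**6/6 - s**5 - 5*s**4/4 + 1/(2*s**2).
Then F(4) - F(1) = (-456701/96) - (-31/12) = -152151/32.

-152151/32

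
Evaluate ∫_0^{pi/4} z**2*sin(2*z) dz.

-1/4 + pi/8

Integrate by parts twice (u = z^2, dv = sin(2*z) dz).
An antiderivative is F(z) = -z**2*cos(2*z)/2 + z*sin(2*z)/2 + cos(2*z)/4.
Then F(pi/4) - F(0) = (pi/8) - (1/4) = -1/4 + pi/8.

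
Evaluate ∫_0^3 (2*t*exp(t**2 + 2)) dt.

-exp(2) + exp(11)

Let u = t**2 + 2, so du = 2*t dt. When t = 0, u = 2; when t = 3, u = 11.
The integral becomes ∫ exp(u) du from 2 to 11, with antiderivative exp(u).
Back in t: F(t) = exp(t**2 + 2).
Then F(3) - F(0) = (exp(11)) - (exp(2)) = -exp(2) + exp(11).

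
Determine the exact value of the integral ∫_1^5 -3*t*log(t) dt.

Integrate by parts once (u = ln t, dv = -3*t dt).
An antiderivative is F(t) = -3*t**2*(2*log(t) - 1)/4.
Then F(5) - F(1) = (75/4 - 75*log(5)/2) - (3/4) = 18 - 75*log(5)/2.

18 - 75*log(5)/2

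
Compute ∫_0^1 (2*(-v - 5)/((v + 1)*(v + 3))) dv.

-log(9)

Factor the denominator: v**2 + 4*v + 3 = (v + 3)(v + 1).
Partial fractions: 2*(-v - 5)/((v + 1)*(v + 3)) = 2/(v + 3) - 4/(v + 1).
An antiderivative is F(v) = -4*log(v + 1) + 2*log(v + 3).
Then F(1) - F(0) = (0) - (log(9)) = -log(9).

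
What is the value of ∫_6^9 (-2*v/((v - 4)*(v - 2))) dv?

-4*log(5) + 2*log(7)

Factor the denominator: v**2 - 6*v + 8 = (v - 2)(v - 4).
Partial fractions: -2*v/((v - 4)*(v - 2)) = 2/(v - 2) - 4/(v - 4).
An antiderivative is F(v) = -4*log(v - 4) + 2*log(v - 2).
Then F(9) - F(6) = (-4*log(5) + 2*log(7)) - (0) = -4*log(5) + 2*log(7).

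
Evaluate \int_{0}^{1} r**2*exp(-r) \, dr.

2 - 5*exp(-1)

Integrate by parts twice (u = r^2, dv = exp(-r) dr).
An antiderivative is F(r) = (-r**2 - 2*r - 2)*exp(-r).
Then F(1) - F(0) = (-5*exp(-1)) - (-2) = 2 - 5*exp(-1).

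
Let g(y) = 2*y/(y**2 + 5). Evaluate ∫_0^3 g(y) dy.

Let u = y**2 + 5, so du = 2*y dy. When y = 0, u = 5; when y = 3, u = 14.
The integral becomes ∫ 1/u du from 5 to 14, with antiderivative log(u).
Back in y: F(y) = log(y**2 + 5).
Then F(3) - F(0) = (log(14)) - (log(5)) = log(14/5).

log(14/5)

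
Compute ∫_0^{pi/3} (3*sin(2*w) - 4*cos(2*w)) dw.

An antiderivative is F(w) = -2*sin(2*w) - 3*cos(2*w)/2.
Then F(pi/3) - F(0) = (3/4 - sqrt(3)) - (-3/2) = 9/4 - sqrt(3).

9/4 - sqrt(3)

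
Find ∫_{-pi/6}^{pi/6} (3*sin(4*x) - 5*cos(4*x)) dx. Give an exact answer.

An antiderivative is F(x) = -5*sin(4*x)/4 - 3*cos(4*x)/4.
Then F(pi/6) - F(-pi/6) = (3/8 - 5*sqrt(3)/8) - (3/8 + 5*sqrt(3)/8) = -5*sqrt(3)/4.

-5*sqrt(3)/4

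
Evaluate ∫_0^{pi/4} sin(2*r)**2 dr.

Use the identity sin^2(2*r) = (1 - cos(4*r))/2.
An antiderivative is F(r) = r/2 - sin(4*r)/8.
Then F(pi/4) - F(0) = (pi/8) - (0) = pi/8.

pi/8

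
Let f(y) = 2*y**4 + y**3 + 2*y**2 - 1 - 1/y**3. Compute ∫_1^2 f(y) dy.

By the power rule, an antiderivative is F(y) = 2*y**5/5 + y**4/4 + 2*y**3/3 - y + 1/(2*y**2).
Then F(2) - F(1) = (2431/120) - (49/60) = 2333/120.

2333/120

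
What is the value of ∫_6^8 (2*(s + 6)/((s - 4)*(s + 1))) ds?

Factor the denominator: s**2 - 3*s - 4 = (s + 1)(s - 4).
Partial fractions: 2*(s + 6)/((s - 4)*(s + 1)) = -2/(s + 1) + 4/(s - 4).
An antiderivative is F(s) = 4*log(s - 4) - 2*log(s + 1).
Then F(8) - F(6) = (-4*log(3) + 8*log(2)) - (log(16/49)) = -4*log(3) + 4*log(2) + 2*log(7).

-4*log(3) + 4*log(2) + 2*log(7)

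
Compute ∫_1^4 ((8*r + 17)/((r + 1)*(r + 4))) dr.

Factor the denominator: r**2 + 5*r + 4 = (r + 4)(r + 1).
Partial fractions: (8*r + 17)/((r + 1)*(r + 4)) = 5/(r + 4) + 3/(r + 1).
An antiderivative is F(r) = 3*log(r + 1) + 5*log(r + 4).
Then F(4) - F(1) = (3*log(5) + 15*log(2)) - (3*log(2) + 5*log(5)) = -2*log(5) + 12*log(2).

-2*log(5) + 12*log(2)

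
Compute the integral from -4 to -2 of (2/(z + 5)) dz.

log(9)

An antiderivative is F(z) = 2*log(z + 5).
Then F(-2) - F(-4) = (log(9)) - (0) = log(9).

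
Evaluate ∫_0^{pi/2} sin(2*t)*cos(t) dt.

2/3

Use the identity sin(2*t)cos(t) = [sin(3*t) + sin(t)]/2.
An antiderivative is F(t) = -cos(t)/2 - cos(3*t)/6.
Then F(pi/2) - F(0) = (0) - (-2/3) = 2/3.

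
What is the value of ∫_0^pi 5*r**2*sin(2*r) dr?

Integrate by parts twice (u = r^2, dv = 5*sin(2*r) dr).
An antiderivative is F(r) = -5*r**2*cos(2*r)/2 + 5*r*sin(2*r)/2 + 5*cos(2*r)/4.
Then F(pi) - F(0) = (5/4 - 5*pi**2/2) - (5/4) = -5*pi**2/2.

-5*pi**2/2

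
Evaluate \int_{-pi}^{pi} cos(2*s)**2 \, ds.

Use the identity cos^2(2*s) = (1 + cos(4*s))/2.
An antiderivative is F(s) = s/2 + sin(4*s)/8.
Then F(pi) - F(-pi) = (pi/2) - (-pi/2) = pi.

pi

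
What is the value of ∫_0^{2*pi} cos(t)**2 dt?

pi

Use the identity cos^2(t) = (1 + cos(2*t))/2.
An antiderivative is F(t) = t/2 + sin(2*t)/4.
Then F(2*pi) - F(0) = (pi) - (0) = pi.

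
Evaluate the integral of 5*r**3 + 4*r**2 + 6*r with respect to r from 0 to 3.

By the power rule, an antiderivative is F(r) = 5*r**4/4 + 4*r**3/3 + 3*r**2.
Then F(3) - F(0) = (657/4) - (0) = 657/4.

657/4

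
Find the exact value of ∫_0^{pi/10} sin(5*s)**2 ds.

pi/20

Use the identity sin^2(5*s) = (1 - cos(10*s))/2.
An antiderivative is F(s) = s/2 - sin(10*s)/20.
Then F(pi/10) - F(0) = (pi/20) - (0) = pi/20.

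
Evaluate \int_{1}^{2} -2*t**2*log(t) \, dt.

Integrate by parts once (u = ln t, dv = -2*t**2 dt).
An antiderivative is F(t) = -2*t**3*(3*log(t) - 1)/9.
Then F(2) - F(1) = (16/9 - 16*log(2)/3) - (2/9) = 14/9 - 16*log(2)/3.

14/9 - 16*log(2)/3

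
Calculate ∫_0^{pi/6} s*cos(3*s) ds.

Integrate by parts once (u = s, dv = cos(3*s) ds).
An antiderivative is F(s) = s*sin(3*s)/3 + cos(3*s)/9.
Then F(pi/6) - F(0) = (pi/18) - (1/9) = -1/9 + pi/18.

-1/9 + pi/18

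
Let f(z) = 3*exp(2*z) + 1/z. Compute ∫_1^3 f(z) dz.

-3*exp(2)/2 + log(3) + 3*exp(6)/2

An antiderivative is F(z) = 3*exp(2*z)/2 + log(z).
Then F(3) - F(1) = (log(3) + 3*exp(6)/2) - (3*exp(2)/2) = -3*exp(2)/2 + log(3) + 3*exp(6)/2.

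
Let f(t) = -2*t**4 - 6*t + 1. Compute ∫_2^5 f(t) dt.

-6486/5

By the power rule, an antiderivative is F(t) = -2*t**5/5 - 3*t**2 + t.
Then F(5) - F(2) = (-1320) - (-114/5) = -6486/5.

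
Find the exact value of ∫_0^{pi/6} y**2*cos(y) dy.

Integrate by parts twice (u = y^2, dv = cos(y) dy).
An antiderivative is F(y) = y**2*sin(y) + 2*y*cos(y) - 2*sin(y).
Then F(pi/6) - F(0) = (-1 + pi**2/72 + sqrt(3)*pi/6) - (0) = -1 + pi**2/72 + sqrt(3)*pi/6.

-1 + pi**2/72 + sqrt(3)*pi/6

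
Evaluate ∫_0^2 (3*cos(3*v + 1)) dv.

-sin(1) + sin(7)

Let u = 3*v + 1, so du = 3 dv. When v = 0, u = 1; when v = 2, u = 7.
The integral becomes ∫ cos(u) du from 1 to 7, with antiderivative sin(u).
Back in v: F(v) = sin(3*v + 1).
Then F(2) - F(0) = (sin(7)) - (sin(1)) = -sin(1) + sin(7).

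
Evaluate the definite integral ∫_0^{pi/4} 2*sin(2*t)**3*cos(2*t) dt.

Let u = sin(2*t), so du = 2*cos(2*t) dt. When t = 0, u = 0; when t = pi/4, u = 1.
The integral becomes ∫ u**3 du from 0 to 1, with antiderivative u**4/4.
Back in t: F(t) = sin(2*t)**4/4.
Then F(pi/4) - F(0) = (1/4) - (0) = 1/4.

1/4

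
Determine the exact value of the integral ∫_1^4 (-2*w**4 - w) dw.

-4167/10

By the power rule, an antiderivative is F(w) = -2*w**5/5 - w**2/2.
Then F(4) - F(1) = (-2088/5) - (-9/10) = -4167/10.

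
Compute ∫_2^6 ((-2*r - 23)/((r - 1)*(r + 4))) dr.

-3*log(3) - 2*log(5)

Factor the denominator: r**2 + 3*r - 4 = (r + 4)(r - 1).
Partial fractions: (-2*r - 23)/((r - 1)*(r + 4)) = 3/(r + 4) - 5/(r - 1).
An antiderivative is F(r) = -5*log(r - 1) + 3*log(r + 4).
Then F(6) - F(2) = (log(8/25)) - (3*log(2) + 3*log(3)) = -3*log(3) - 2*log(5).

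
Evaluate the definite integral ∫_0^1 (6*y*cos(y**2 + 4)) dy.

Let u = y**2 + 4, so du = 2*y dy. When y = 0, u = 4; when y = 1, u = 5.
The integral becomes 3·∫ cos(u) du from 4 to 5, with antiderivative 3*sin(u).
Back in y: F(y) = 3*sin(y**2 + 4).
Then F(1) - F(0) = (3*sin(5)) - (3*sin(4)) = 3*sin(5) - 3*sin(4).

3*sin(5) - 3*sin(4)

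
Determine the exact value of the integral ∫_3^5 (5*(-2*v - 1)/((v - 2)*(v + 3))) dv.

Factor the denominator: v**2 + v - 6 = (v + 3)(v - 2).
Partial fractions: 5*(-2*v - 1)/((v - 2)*(v + 3)) = -5/(v + 3) - 5/(v - 2).
An antiderivative is F(v) = -5*log(v - 2) - 5*log(v + 3).
Then F(5) - F(3) = (-15*log(2) - 5*log(3)) - (-5*log(3) - 5*log(2)) = -10*log(2).

-10*log(2)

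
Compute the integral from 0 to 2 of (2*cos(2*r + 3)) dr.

Let u = 2*r + 3, so du = 2 dr. When r = 0, u = 3; when r = 2, u = 7.
The integral becomes ∫ cos(u) du from 3 to 7, with antiderivative sin(u).
Back in r: F(r) = sin(2*r + 3).
Then F(2) - F(0) = (sin(7)) - (sin(3)) = -sin(3) + sin(7).

-sin(3) + sin(7)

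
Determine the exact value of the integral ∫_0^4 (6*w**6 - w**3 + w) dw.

97912/7

By the power rule, an antiderivative is F(w) = 6*w**7/7 - w**4/4 + w**2/2.
Then F(4) - F(0) = (97912/7) - (0) = 97912/7.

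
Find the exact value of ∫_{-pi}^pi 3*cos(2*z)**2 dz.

Use the identity cos^2(2*z) = (1 + cos(4*z))/2.
An antiderivative is F(z) = 3*z/2 + 3*sin(4*z)/8.
Then F(pi) - F(-pi) = (3*pi/2) - (-3*pi/2) = 3*pi.

3*pi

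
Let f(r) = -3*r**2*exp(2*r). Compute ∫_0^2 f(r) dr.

3/4 - 15*exp(4)/4

Integrate by parts twice (u = r^2, dv = -3*exp(2*r) dr).
An antiderivative is F(r) = (-6*r**2 + 6*r - 3)*exp(2*r)/4.
Then F(2) - F(0) = (-15*exp(4)/4) - (-3/4) = 3/4 - 15*exp(4)/4.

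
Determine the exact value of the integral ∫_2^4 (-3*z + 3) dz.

-12

By the power rule, an antiderivative is F(z) = -3*z**2/2 + 3*z.
Then F(4) - F(2) = (-12) - (0) = -12.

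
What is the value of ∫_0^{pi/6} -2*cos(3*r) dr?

-2/3

An antiderivative is F(r) = -2*sin(3*r)/3.
Then F(pi/6) - F(0) = (-2/3) - (0) = -2/3.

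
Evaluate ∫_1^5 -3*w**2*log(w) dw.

124/3 - 125*log(5)

Integrate by parts once (u = ln w, dv = -3*w**2 dw).
An antiderivative is F(w) = -w**3*(3*log(w) - 1)/3.
Then F(5) - F(1) = (125/3 - 125*log(5)) - (1/3) = 124/3 - 125*log(5).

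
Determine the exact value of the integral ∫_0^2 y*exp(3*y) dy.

1/9 + 5*exp(6)/9

Integrate by parts once (u = y, dv = exp(3*y) dy).
An antiderivative is F(y) = (3*y - 1)*exp(3*y)/9.
Then F(2) - F(0) = (5*exp(6)/9) - (-1/9) = 1/9 + 5*exp(6)/9.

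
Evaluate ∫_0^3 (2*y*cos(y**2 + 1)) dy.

Let u = y**2 + 1, so du = 2*y dy. When y = 0, u = 1; when y = 3, u = 10.
The integral becomes ∫ cos(u) du from 1 to 10, with antiderivative sin(u).
Back in y: F(y) = sin(y**2 + 1).
Then F(3) - F(0) = (sin(10)) - (sin(1)) = -sin(1) + sin(10).

-sin(1) + sin(10)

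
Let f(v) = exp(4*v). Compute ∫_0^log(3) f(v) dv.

Let u = exp(v), so du = exp(v) dv. When v = 0, u = 1; when v = log(3), u = 3.
The integral becomes ∫ u**3 du from 1 to 3, with antiderivative u**4/4.
Back in v: F(v) = exp(4*v)/4.
Then F(log(3)) - F(0) = (81/4) - (1/4) = 20.

20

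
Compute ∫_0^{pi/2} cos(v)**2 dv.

Use the identity cos^2(v) = (1 + cos(2*v))/2.
An antiderivative is F(v) = v/2 + sin(2*v)/4.
Then F(pi/2) - F(0) = (pi/4) - (0) = pi/4.

pi/4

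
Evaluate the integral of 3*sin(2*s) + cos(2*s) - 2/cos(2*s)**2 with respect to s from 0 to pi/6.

An antiderivative is F(s) = sin(2*s)/2 - 3*cos(2*s)/2 - tan(2*s).
Then F(pi/6) - F(0) = (-3*sqrt(3)/4 - 3/4) - (-3/2) = 3/4 - 3*sqrt(3)/4.

3/4 - 3*sqrt(3)/4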